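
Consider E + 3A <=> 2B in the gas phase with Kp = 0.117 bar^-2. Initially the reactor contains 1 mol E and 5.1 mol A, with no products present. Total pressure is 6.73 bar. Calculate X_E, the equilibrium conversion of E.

X = 0.699

Basis: 1 mol E initially; let X = conversion of E. Extent ξ = X.
At extent ξ: n_E = 1 − X; n_A = 5.1 − 3X; n_B = 2X.
Total moles n_T = 6.1 − 2X.
Mole fractions y_i = n_i/n_T; Kp = p_B^2 / (p_E p_A^3) with p_i = y_i·P.
Equating to 0.117 bar^-2 and solving on 0 < X < 1: X = 0.699.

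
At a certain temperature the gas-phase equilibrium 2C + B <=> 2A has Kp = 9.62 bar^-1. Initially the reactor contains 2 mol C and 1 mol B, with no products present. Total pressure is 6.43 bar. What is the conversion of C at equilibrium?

X = 0.730

Let X = conversion of C (basis 2 mol C); extent of reaction ξ = X.
Species balance: n_C = 2 − 2X; n_B = 1 − X; n_A = 2X.
Total moles n_T = 3 − X.
With p_i = (n_i/n_T)P, Kp = p_A^2 / (p_C^2 p_B).
This yields a degree-3 equation in X; solving on (0,1), X = 0.730.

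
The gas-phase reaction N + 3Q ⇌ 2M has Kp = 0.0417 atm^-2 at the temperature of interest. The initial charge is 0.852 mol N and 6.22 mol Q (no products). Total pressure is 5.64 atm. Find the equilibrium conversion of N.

X = 0.628

Take 0.852 mol N as basis and let X be its fractional conversion, so ξ = 0.852X.
Moles: n_N = 0.852 − 0.852X; n_Q = 6.22 − 2.56X; n_M = 1.7X.
Total moles n_T = 7.07 − 1.7X.
Mole fractions y_i = n_i/n_T; Kp = p_M^2 / (p_N p_Q^3) with p_i = y_i·P.
Equating to 0.0417 atm^-2 and solving on 0 < X < 1: X = 0.628.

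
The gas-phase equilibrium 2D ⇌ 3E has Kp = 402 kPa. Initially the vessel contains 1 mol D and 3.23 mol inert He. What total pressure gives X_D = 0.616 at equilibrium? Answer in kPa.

P = 341 kPa

Basis: 1 mol D initially; let X = conversion of D. Extent ξ = 0.5X.
Species balance: n_D = 1 − X; n_E = 1.5X; n_I = 3.23 (inert).
n_T = Σnᵢ = 4.23 + 0.5X.
Kp = p_E^3 / (p_D^2) with p_i = (n_i/n_T)·P.
At X = 0.616: the mole-fraction product g(X) = Π y_i^ν_i = 1.179. Since Kp = g(X)·P^{1}, P = (Kp/g)^(1/1) = (402/1.179)^(1/1) = 341 kPa.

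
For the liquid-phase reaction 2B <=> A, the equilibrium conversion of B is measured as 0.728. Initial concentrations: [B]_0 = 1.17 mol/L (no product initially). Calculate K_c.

K_c = 4.21 L/mol

Let X = conversion of B.
Concentrations: [B] = 1.17 − 1.17X; [A] = 0.585X.
At X = 0.728: [B] = 0.318, [A] = 0.426.
K_c = [A] / ([B]^2) = 4.21 L/mol.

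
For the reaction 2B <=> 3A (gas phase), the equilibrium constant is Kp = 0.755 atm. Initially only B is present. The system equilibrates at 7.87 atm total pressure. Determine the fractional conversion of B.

X = 0.260

Take 1 mol B as basis and let X be its fractional conversion, so ξ = 0.5X.
Moles: n_B = 1 − X; n_A = 1.5X.
n_T = Σnᵢ = 1 + 0.5X.
Mole fractions y_i = n_i/n_T; Kp = p_A^3 / (p_B^2) with p_i = y_i·P.
Equating to 0.755 atm and solving on 0 < X < 1: X = 0.260.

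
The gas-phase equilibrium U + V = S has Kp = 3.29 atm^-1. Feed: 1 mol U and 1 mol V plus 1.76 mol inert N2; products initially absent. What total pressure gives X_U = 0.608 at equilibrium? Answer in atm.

Take 1 mol U as basis and let X be its fractional conversion, so ξ = X.
Species balance: n_U = 1 − X; n_V = 1 − X; n_S = X; n_I = 1.76 (inert).
Summing: n_T = 3.76 − X.
Kp = p_S / (p_U p_V) with p_i = (n_i/n_T)·P.
At X = 0.608: the mole-fraction product g(X) = Π y_i^ν_i = 12.47. Since Kp = g(X)·P^{-1}, P = (g/Kp)^(1/1) = (12.47/3.29)^(1/1) = 3.79 atm.

P = 3.79 atm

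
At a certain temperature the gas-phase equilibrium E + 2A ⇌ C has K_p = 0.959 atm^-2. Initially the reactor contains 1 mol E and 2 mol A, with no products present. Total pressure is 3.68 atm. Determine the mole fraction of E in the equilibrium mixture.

Basis: 1 mol E initially; let X = conversion of E. Extent ξ = X.
Species balance: n_E = 1 − X; n_A = 2 − 2X; n_C = X.
n_T = Σnᵢ = 3 − 2X.
With p_i = (n_i/n_T)P, K_p = p_C / (p_E p_A^2).
Equating to 0.959 atm^-2 and solving on 0 < X < 1: X = 0.671.
Then n_E = 0.329, n_T = 1.66, so y_E = 0.198.

y_E = 0.198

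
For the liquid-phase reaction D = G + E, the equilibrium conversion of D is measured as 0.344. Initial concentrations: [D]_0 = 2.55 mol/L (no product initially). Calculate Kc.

Let X = conversion of D.
Concentrations: [D] = 2.55 − 2.55X; [G] = 2.55X; [E] = 2.55X.
At X = 0.344: [D] = 1.67, [G] = 0.877, [E] = 0.877.
Kc = [G] [E] / ([D]) = 0.46 mol/L.

Kc = 0.46 mol/L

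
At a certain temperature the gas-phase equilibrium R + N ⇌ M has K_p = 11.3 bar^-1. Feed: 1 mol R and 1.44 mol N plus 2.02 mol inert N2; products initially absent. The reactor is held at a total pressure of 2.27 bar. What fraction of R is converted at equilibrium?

Basis: 1 mol R initially; let X = conversion of R. Extent ξ = X.
Mole table: n_R = 1 − X; n_N = 1.44 − X; n_M = X; n_I = 2.02 (inert).
n_T = Σnᵢ = 4.46 − X.
Mole fractions y_i = n_i/n_T; K_p = p_M / (p_R p_N) with p_i = y_i·P.
Setting this equal to 11.3 bar^-1 and taking the physical root (0 < X < 1) gives X = 0.815.

X = 0.815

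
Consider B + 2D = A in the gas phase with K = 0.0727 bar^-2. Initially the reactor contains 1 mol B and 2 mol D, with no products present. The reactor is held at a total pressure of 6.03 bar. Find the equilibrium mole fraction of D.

y_D = 0.533

Take 1 mol B as basis and let X be its fractional conversion, so ξ = X.
At extent ξ: n_B = 1 − X; n_D = 2 − 2X; n_A = X.
Summing: n_T = 3 − 2X.
With p_i = (n_i/n_T)P, K = p_A / (p_B p_D^2).
Setting this equal to 0.0727 bar^-2 and taking the physical root (0 < X < 1) gives X = 0.429.
Then n_D = 1.14, n_T = 2.14, so y_D = 0.533.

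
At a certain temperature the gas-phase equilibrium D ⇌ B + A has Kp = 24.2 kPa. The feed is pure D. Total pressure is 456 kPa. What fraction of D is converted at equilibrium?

X = 0.224

Basis: 1 mol D initially; let X = conversion of D. Extent ξ = X.
At extent ξ: n_D = 1 − X; n_B = X; n_A = X.
Summing: n_T = 1 + X.
Mole fractions y_i = n_i/n_T; Kp = p_B p_A / (p_D) with p_i = y_i·P.
Setting this equal to 24.2 kPa and taking the physical root (0 < X < 1) gives X = 0.224.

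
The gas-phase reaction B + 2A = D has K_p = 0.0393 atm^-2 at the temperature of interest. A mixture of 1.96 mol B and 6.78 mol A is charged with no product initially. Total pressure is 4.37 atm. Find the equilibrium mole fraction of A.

Let X = conversion of B (basis 1.96 mol B); extent of reaction ξ = 1.96X.
Mole table: n_B = 1.96 − 1.96X; n_A = 6.78 − 3.92X; n_D = 1.96X.
Summing: n_T = 8.74 − 3.92X.
With p_i = (n_i/n_T)P, K_p = p_D / (p_B p_A^2).
Setting this equal to 0.0393 atm^-2 and taking the physical root (0 < X < 1) gives X = 0.292.
Then n_A = 5.63, n_T = 7.59, so y_A = 0.742.

y_A = 0.742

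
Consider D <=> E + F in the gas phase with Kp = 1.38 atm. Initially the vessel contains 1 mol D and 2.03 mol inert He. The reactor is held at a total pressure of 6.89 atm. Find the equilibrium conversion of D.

Take 1 mol D as basis and let X be its fractional conversion, so ξ = X.
At extent ξ: n_D = 1 − X; n_E = X; n_F = X; n_I = 2.03 (inert).
Total moles n_T = 3.03 + X.
Mole fractions y_i = n_i/n_T; Kp = p_E p_F / (p_D) with p_i = y_i·P.
Setting this equal to 1.38 atm and taking the physical root (0 < X < 1) gives X = 0.562.

X = 0.562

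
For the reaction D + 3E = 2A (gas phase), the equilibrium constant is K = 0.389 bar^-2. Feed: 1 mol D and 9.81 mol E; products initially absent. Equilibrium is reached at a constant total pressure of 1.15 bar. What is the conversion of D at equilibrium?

Let X = conversion of D (basis 1 mol D); extent of reaction ξ = X.
Moles: n_D = 1 − X; n_E = 9.81 − 3X; n_A = 2X.
n_T = Σnᵢ = 10.8 − 2X.
With p_i = (n_i/n_T)P, K = p_A^2 / (p_D p_E^3).
Substituting and setting equal to 0.389 bar^-2 gives a polynomial in X; the root in (0,1) is X = 0.565.

X = 0.565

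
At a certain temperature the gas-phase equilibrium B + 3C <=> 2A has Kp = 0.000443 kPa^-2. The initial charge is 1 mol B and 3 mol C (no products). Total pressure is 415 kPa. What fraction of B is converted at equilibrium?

Basis: 1 mol B initially; let X = conversion of B. Extent ξ = X.
Species balance: n_B = 1 − X; n_C = 3 − 3X; n_A = 2X.
Total moles n_T = 4 − 2X.
With p_i = (n_i/n_T)P, Kp = p_A^2 / (p_B p_C^3).
This yields a degree-4 equation in X; solving on (0,1), X = 0.715.

X = 0.715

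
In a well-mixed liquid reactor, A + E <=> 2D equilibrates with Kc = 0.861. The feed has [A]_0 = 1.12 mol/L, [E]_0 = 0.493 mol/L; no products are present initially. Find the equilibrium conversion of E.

Let X = conversion of E; extent ξ = 0.493·X mol/L.
Concentrations: [A] = 1.12 − 0.493X; [E] = 0.493 − 0.493X; [D] = 0.986X.
Kc = [D]^2 / ([A] [E]).
Solving Kc = 0.861 for X ∈ (0,1): X = 0.459.

X = 0.459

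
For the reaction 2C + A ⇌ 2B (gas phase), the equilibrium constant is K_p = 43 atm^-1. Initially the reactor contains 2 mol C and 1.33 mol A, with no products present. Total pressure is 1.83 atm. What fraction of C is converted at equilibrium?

Take 2 mol C as basis and let X be its fractional conversion, so ξ = X.
At extent ξ: n_C = 2 − 2X; n_A = 1.33 − X; n_B = 2X.
n_T = Σnᵢ = 3.33 − X.
y_i = n_i/n_T, p_i = y_i·P. K_p = p_B^2 / (p_C^2 p_A).
This yields a degree-3 equation in X; solving on (0,1), X = 0.802.

X = 0.802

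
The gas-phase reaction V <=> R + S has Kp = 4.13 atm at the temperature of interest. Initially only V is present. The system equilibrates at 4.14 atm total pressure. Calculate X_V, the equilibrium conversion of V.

X = 0.707

Let X = conversion of V (basis 1 mol V); extent of reaction ξ = X.
Moles: n_V = 1 − X; n_R = X; n_S = X.
Summing: n_T = 1 + X.
With p_i = (n_i/n_T)P, Kp = p_R p_S / (p_V).
This yields a degree-2 equation in X; solving on (0,1), X = 0.707.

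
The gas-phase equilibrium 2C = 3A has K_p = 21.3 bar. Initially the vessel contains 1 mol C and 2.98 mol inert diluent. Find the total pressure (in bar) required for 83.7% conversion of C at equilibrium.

P = 1.26 bar

Basis: 1 mol C initially; let X = conversion of C. Extent ξ = 0.5X.
Mole table: n_C = 1 − X; n_A = 1.5X; n_I = 2.98 (inert).
n_T = Σnᵢ = 3.98 + 0.5X.
K_p = p_A^3 / (p_C^2) with p_i = (n_i/n_T)·P.
At X = 0.837: the mole-fraction product g(X) = Π y_i^ν_i = 16.93. Since K_p = g(X)·P^{1}, P = (K_p/g)^(1/1) = (21.3/16.93)^(1/1) = 1.26 bar.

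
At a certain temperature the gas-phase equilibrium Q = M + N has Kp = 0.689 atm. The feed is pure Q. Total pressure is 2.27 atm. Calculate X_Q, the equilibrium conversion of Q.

Basis: 1 mol Q initially; let X = conversion of Q. Extent ξ = X.
Species balance: n_Q = 1 − X; n_M = X; n_N = X.
n_T = Σnᵢ = 1 + X.
With p_i = (n_i/n_T)P, Kp = p_M p_N / (p_Q).
Equating to 0.689 atm and solving on 0 < X < 1: X = 0.483.

X = 0.483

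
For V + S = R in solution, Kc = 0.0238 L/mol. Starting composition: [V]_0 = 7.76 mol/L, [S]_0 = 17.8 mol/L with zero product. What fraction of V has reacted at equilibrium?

X = 0.272

Let X = conversion of V; extent ξ = 7.76·X mol/L.
Concentrations: [V] = 7.76 − 7.76X; [S] = 17.8 − 7.76X; [R] = 7.76X.
Kc = [R] / ([V] [S]).
Equating to 0.0238 L/mol: the physical root is X = 0.272.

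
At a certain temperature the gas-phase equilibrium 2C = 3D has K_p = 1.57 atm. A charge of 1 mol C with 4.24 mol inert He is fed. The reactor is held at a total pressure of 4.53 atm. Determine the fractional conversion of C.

X = 0.512

Let X = conversion of C (basis 1 mol C); extent of reaction ξ = 0.5X.
Mole table: n_C = 1 − X; n_D = 1.5X; n_I = 4.24 (inert).
n_T = Σnᵢ = 5.24 + 0.5X.
With p_i = (n_i/n_T)P, K_p = p_D^3 / (p_C^2).
Substituting and setting equal to 1.57 atm gives a polynomial in X; the root in (0,1) is X = 0.512.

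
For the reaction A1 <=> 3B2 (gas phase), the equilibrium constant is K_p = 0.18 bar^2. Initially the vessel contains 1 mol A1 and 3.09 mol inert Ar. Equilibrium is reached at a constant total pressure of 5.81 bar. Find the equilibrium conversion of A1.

Basis: 1 mol A1 initially; let X = conversion of A1. Extent ξ = X.
Species balance: n_A1 = 1 − X; n_B2 = 3X; n_I = 3.09 (inert).
Summing: n_T = 4.09 + 2X.
With p_i = (n_i/n_T)P, K_p = p_B2^3 / (p_A1).
Equating to 0.18 bar^2 and solving on 0 < X < 1: X = 0.148.

X = 0.148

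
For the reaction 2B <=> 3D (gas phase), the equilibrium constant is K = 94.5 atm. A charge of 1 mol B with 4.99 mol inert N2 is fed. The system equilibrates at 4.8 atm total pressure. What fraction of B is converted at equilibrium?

Basis: 1 mol B initially; let X = conversion of B. Extent ξ = 0.5X.
At extent ξ: n_B = 1 − X; n_D = 1.5X; n_I = 4.99 (inert).
n_T = Σnᵢ = 5.99 + 0.5X.
y_i = n_i/n_T, p_i = y_i·P. K = p_D^3 / (p_B^2).
Substituting and setting equal to 94.5 atm gives a polynomial in X; the root in (0,1) is X = 0.868.

X = 0.868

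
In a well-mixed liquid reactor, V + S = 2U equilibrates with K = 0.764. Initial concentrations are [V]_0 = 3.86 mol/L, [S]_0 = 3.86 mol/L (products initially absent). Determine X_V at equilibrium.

Let X = conversion of V; extent ξ = 3.86·X mol/L.
Concentrations: [V] = 3.86 − 3.86X; [S] = 3.86 − 3.86X; [U] = 7.72X.
K = [U]^2 / ([V] [S]).
Equating to 0.764: the physical root is X = 0.304.

X = 0.304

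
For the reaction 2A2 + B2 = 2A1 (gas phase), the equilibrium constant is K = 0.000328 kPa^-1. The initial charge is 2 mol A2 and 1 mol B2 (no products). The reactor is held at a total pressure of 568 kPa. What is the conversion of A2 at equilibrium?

Basis: 2 mol A2 initially; let X = conversion of A2. Extent ξ = X.
At extent ξ: n_A2 = 2 − 2X; n_B2 = 1 − X; n_A1 = 2X.
Summing: n_T = 3 − X.
y_i = n_i/n_T, p_i = y_i·P. K = p_A1^2 / (p_A2^2 p_B2).
Setting this equal to 0.000328 kPa^-1 and taking the physical root (0 < X < 1) gives X = 0.188.

X = 0.188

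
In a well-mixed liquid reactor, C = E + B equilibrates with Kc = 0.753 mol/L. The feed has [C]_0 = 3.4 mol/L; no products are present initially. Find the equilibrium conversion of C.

Let X = conversion of C; extent ξ = 3.4·X mol/L.
Concentrations: [C] = 3.4 − 3.4X; [E] = 3.4X; [B] = 3.4X.
Kc = [E] [B] / ([C]).
Setting equal to 0.753 and solving for X on (0,1) gives X = 0.373.

X = 0.373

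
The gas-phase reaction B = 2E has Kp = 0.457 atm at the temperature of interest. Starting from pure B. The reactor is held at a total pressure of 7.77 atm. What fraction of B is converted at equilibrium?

Take 1 mol B as basis and let X be its fractional conversion, so ξ = X.
Species balance: n_B = 1 − X; n_E = 2X.
n_T = Σnᵢ = 1 + X.
y_i = n_i/n_T, p_i = y_i·P. Kp = p_E^2 / (p_B).
Substituting and setting equal to 0.457 atm gives a polynomial in X; the root in (0,1) is X = 0.120.

X = 0.120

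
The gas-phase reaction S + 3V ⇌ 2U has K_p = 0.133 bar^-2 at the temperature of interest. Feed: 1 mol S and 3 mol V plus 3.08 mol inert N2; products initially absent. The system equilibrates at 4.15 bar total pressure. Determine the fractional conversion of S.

Let X = conversion of S (basis 1 mol S); extent of reaction ξ = X.
At extent ξ: n_S = 1 − X; n_V = 3 − 3X; n_U = 2X; n_I = 3.08 (inert).
n_T = Σnᵢ = 7.08 − 2X.
y_i = n_i/n_T, p_i = y_i·P. K_p = p_U^2 / (p_S p_V^3).
Equating to 0.133 bar^-2 and solving on 0 < X < 1: X = 0.298.

X = 0.298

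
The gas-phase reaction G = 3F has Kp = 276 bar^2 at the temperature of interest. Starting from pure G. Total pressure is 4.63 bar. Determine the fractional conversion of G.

X = 0.830

Let X = conversion of G (basis 1 mol G); extent of reaction ξ = X.
Mole table: n_G = 1 − X; n_F = 3X.
Summing: n_T = 1 + 2X.
y_i = n_i/n_T, p_i = y_i·P. Kp = p_F^3 / (p_G).
Setting this equal to 276 bar^2 and taking the physical root (0 < X < 1) gives X = 0.830.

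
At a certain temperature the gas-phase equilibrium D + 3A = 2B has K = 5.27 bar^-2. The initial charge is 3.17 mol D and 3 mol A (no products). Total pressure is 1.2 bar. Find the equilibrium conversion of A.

X = 0.595

Take 3 mol A as basis and let X be its fractional conversion, so ξ = X.
Moles: n_D = 3.17 − X; n_A = 3 − 3X; n_B = 2X.
n_T = Σnᵢ = 6.17 − 2X.
With p_i = (n_i/n_T)P, K = p_B^2 / (p_D p_A^3).
Equating to 5.27 bar^-2 and solving on 0 < X < 1: X = 0.595.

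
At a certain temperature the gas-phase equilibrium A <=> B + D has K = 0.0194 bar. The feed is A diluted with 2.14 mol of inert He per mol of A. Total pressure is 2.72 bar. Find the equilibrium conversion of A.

X = 0.142

Let X = conversion of A (basis 1 mol A); extent of reaction ξ = X.
At extent ξ: n_A = 1 − X; n_B = X; n_D = X; n_I = 2.14 (inert).
Total moles n_T = 3.14 + X.
Mole fractions y_i = n_i/n_T; K = p_B p_D / (p_A) with p_i = y_i·P.
This yields a degree-2 equation in X; solving on (0,1), X = 0.142.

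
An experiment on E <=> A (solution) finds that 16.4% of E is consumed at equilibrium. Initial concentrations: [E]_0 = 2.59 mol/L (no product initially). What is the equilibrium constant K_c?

Let X = conversion of E.
Concentrations: [E] = 2.59 − 2.59X; [A] = 2.59X.
At X = 0.164: [E] = 2.17, [A] = 0.425.
K_c = [A] / ([E]) = 0.196.

K_c = 0.196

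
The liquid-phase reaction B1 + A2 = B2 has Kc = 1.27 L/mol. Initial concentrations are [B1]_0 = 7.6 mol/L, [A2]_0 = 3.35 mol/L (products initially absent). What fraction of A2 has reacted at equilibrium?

X = 0.857

Let X = conversion of A2; extent ξ = 3.35·X mol/L.
Concentrations: [B1] = 7.6 − 3.35X; [A2] = 3.35 − 3.35X; [B2] = 3.35X.
Kc = [B2] / ([B1] [A2]).
This equals 1.27 at X = 0.857 (the root in 0 < X < 1).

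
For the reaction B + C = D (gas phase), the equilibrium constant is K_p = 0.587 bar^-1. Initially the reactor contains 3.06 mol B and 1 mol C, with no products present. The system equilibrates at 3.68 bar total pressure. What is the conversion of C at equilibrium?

X = 0.605

Take 1 mol C as basis and let X be its fractional conversion, so ξ = X.
Species balance: n_B = 3.06 − X; n_C = 1 − X; n_D = X.
Total moles n_T = 4.06 − X.
With p_i = (n_i/n_T)P, K_p = p_D / (p_B p_C).
Substituting and setting equal to 0.587 bar^-1 gives a polynomial in X; the root in (0,1) is X = 0.605.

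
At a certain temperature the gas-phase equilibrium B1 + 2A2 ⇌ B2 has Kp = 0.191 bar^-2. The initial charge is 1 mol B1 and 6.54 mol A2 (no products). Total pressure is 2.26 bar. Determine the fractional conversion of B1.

Basis: 1 mol B1 initially; let X = conversion of B1. Extent ξ = X.
Mole table: n_B1 = 1 − X; n_A2 = 6.54 − 2X; n_B2 = X.
Total moles n_T = 7.54 − 2X.
Mole fractions y_i = n_i/n_T; Kp = p_B2 / (p_B1 p_A2^2) with p_i = y_i·P.
Equating to 0.191 bar^-2 and solving on 0 < X < 1: X = 0.414.

X = 0.414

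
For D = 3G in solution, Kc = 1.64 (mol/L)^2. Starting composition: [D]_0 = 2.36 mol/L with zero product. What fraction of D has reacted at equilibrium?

Let X = conversion of D; extent ξ = 2.36·X mol/L.
Concentrations: [D] = 2.36 − 2.36X; [G] = 7.08X.
Kc = [G]^3 / ([D]).
Equating to 1.64 (mol/L)^2: the physical root is X = 0.205.

X = 0.205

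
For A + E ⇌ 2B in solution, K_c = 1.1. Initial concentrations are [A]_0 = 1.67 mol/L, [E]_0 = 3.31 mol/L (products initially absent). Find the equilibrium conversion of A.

X = 0.470

Let X = conversion of A; extent ξ = 1.67·X mol/L.
Concentrations: [A] = 1.67 − 1.67X; [E] = 3.31 − 1.67X; [B] = 3.34X.
K_c = [B]^2 / ([A] [E]).
This equals 1.1 at X = 0.470 (the root in 0 < X < 1).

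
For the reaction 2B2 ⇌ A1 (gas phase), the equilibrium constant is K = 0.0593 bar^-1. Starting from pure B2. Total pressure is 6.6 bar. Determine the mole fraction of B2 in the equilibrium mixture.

y_B2 = 0.769

Basis: 1 mol B2 initially; let X = conversion of B2. Extent ξ = 0.5X.
Species balance: n_B2 = 1 − X; n_A1 = 0.5X.
n_T = Σnᵢ = 1 − 0.5X.
Mole fractions y_i = n_i/n_T; K = p_A1 / (p_B2^2) with p_i = y_i·P.
Substituting and setting equal to 0.0593 bar^-1 gives a polynomial in X; the root in (0,1) is X = 0.376.
Then n_B2 = 0.624, n_T = 0.812, so y_B2 = 0.769.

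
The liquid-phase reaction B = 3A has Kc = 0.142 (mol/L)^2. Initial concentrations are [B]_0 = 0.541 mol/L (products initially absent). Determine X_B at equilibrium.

X = 0.239

Let X = conversion of B; extent ξ = 0.541·X mol/L.
Concentrations: [B] = 0.541 − 0.541X; [A] = 1.62X.
Kc = [A]^3 / ([B]).
This equals 0.142 at X = 0.239 (the root in 0 < X < 1).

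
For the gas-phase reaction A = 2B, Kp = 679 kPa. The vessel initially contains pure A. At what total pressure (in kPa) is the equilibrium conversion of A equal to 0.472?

P = 592 kPa

Take 1 mol A as basis and let X be its fractional conversion, so ξ = X.
At extent ξ: n_A = 1 − X; n_B = 2X.
Summing: n_T = 1 + X.
Kp = p_B^2 / (p_A) with p_i = (n_i/n_T)·P.
At X = 0.472: the mole-fraction product g(X) = Π y_i^ν_i = 1.147. Since Kp = g(X)·P^{1}, P = (Kp/g)^(1/1) = (679/1.147)^(1/1) = 592 kPa.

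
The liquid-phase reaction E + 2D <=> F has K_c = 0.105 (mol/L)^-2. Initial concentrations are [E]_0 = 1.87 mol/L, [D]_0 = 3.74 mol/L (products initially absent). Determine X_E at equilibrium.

Let X = conversion of E; extent ξ = 1.87·X mol/L.
Concentrations: [E] = 1.87 − 1.87X; [D] = 3.74 − 3.74X; [F] = 1.87X.
K_c = [F] / ([E] [D]^2).
Setting equal to 0.105 and solving for X on (0,1) gives X = 0.369.

X = 0.369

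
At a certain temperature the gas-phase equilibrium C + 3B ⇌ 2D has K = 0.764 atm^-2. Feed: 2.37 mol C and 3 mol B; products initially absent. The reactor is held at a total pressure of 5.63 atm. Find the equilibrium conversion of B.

Basis: 3 mol B initially; let X = conversion of B. Extent ξ = X.
At extent ξ: n_C = 2.37 − X; n_B = 3 − 3X; n_D = 2X.
n_T = Σnᵢ = 5.37 − 2X.
y_i = n_i/n_T, p_i = y_i·P. K = p_D^2 / (p_C p_B^3).
Setting this equal to 0.764 atm^-2 and taking the physical root (0 < X < 1) gives X = 0.696.

X = 0.696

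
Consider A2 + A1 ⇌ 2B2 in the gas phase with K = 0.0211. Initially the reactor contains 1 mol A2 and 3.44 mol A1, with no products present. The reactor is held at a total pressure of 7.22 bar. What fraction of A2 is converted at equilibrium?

X = 0.124

Take 1 mol A2 as basis and let X be its fractional conversion, so ξ = X.
At extent ξ: n_A2 = 1 − X; n_A1 = 3.44 − X; n_B2 = 2X.
Since Δν = 0, n_T = 4.44 throughout.
With p_i = (n_i/n_T)P, K = p_B2^2 / (p_A2 p_A1).
Equating to 0.0211 and solving on 0 < X < 1: X = 0.124.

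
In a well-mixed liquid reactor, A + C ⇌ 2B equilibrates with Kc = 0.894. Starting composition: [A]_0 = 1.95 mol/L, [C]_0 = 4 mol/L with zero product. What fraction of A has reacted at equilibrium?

X = 0.446

Let X = conversion of A; extent ξ = 1.95·X mol/L.
Concentrations: [A] = 1.95 − 1.95X; [C] = 4 − 1.95X; [B] = 3.9X.
Kc = [B]^2 / ([A] [C]).
Solving Kc = 0.894 for X ∈ (0,1): X = 0.446.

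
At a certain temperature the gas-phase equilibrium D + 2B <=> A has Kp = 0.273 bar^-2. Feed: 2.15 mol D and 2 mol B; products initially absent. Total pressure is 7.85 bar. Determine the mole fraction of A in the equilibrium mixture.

y_A = 0.291

Basis: 2 mol B initially; let X = conversion of B. Extent ξ = X.
Mole table: n_D = 2.15 − X; n_B = 2 − 2X; n_A = X.
Summing: n_T = 4.15 − 2X.
With p_i = (n_i/n_T)P, Kp = p_A / (p_D p_B^2).
Equating to 0.273 bar^-2 and solving on 0 < X < 1: X = 0.763.
Then n_A = 0.763, n_T = 2.62, so y_A = 0.291.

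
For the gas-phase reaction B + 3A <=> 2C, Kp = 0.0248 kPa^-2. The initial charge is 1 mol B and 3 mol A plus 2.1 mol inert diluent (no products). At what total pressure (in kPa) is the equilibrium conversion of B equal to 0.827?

Basis: 1 mol B initially; let X = conversion of B. Extent ξ = X.
Mole table: n_B = 1 − X; n_A = 3 − 3X; n_C = 2X; n_I = 2.1 (inert).
Summing: n_T = 6.1 − 2X.
Kp = p_C^2 / (p_B p_A^3) with p_i = (n_i/n_T)·P.
At X = 0.827: the mole-fraction product g(X) = Π y_i^ν_i = 2236. Since Kp = g(X)·P^{-2}, P = (g/Kp)^(1/2) = (2236/0.0248)^(1/2) = 300 kPa.

P = 300 kPa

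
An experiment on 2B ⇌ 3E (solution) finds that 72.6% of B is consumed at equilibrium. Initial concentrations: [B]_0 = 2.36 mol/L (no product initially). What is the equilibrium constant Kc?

Let X = conversion of B.
Concentrations: [B] = 2.36 − 2.36X; [E] = 3.54X.
At X = 0.726: [B] = 0.647, [E] = 2.57.
Kc = [E]^3 / ([B]^2) = 40.6 mol/L.

Kc = 40.6 mol/L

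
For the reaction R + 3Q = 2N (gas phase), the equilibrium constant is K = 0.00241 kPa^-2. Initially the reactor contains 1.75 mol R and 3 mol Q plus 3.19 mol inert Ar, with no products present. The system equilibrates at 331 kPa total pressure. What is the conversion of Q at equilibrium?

Take 3 mol Q as basis and let X be its fractional conversion, so ξ = X.
Moles: n_R = 1.75 − X; n_Q = 3 − 3X; n_N = 2X; n_I = 3.19 (inert).
Total moles n_T = 7.94 − 2X.
y_i = n_i/n_T, p_i = y_i·P. K = p_N^2 / (p_R p_Q^3).
Equating to 0.00241 kPa^-2 and solving on 0 < X < 1: X = 0.762.

X = 0.762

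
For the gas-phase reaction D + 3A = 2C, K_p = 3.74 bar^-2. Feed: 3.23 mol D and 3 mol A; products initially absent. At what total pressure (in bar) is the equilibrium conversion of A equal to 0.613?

P = 1.57 bar

Let X = conversion of A (basis 3 mol A); extent of reaction ξ = X.
Mole table: n_D = 3.23 − X; n_A = 3 − 3X; n_C = 2X.
Summing: n_T = 6.23 − 2X.
K_p = p_C^2 / (p_D p_A^3) with p_i = (n_i/n_T)·P.
At X = 0.613: the mole-fraction product g(X) = Π y_i^ν_i = 9.19. Since K_p = g(X)·P^{-2}, P = (g/K_p)^(1/2) = (9.19/3.74)^(1/2) = 1.57 bar.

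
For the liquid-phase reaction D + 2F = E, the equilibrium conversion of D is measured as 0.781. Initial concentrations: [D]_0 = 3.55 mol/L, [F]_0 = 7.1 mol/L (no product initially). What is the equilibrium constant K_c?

K_c = 1.48 (mol/L)^-2

Let X = conversion of D.
Concentrations: [D] = 3.55 − 3.55X; [F] = 7.1 − 7.1X; [E] = 3.55X.
At X = 0.781: [D] = 0.777, [F] = 1.55, [E] = 2.77.
K_c = [E] / ([D] [F]^2) = 1.48 (mol/L)^-2.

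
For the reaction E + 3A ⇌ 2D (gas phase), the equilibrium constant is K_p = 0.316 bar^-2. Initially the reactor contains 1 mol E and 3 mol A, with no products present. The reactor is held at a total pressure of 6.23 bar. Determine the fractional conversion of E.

Let X = conversion of E (basis 1 mol E); extent of reaction ξ = X.
Moles: n_E = 1 − X; n_A = 3 − 3X; n_D = 2X.
n_T = Σnᵢ = 4 − 2X.
With p_i = (n_i/n_T)P, K_p = p_D^2 / (p_E p_A^3).
Substituting and setting equal to 0.316 bar^-2 gives a polynomial in X; the root in (0,1) is X = 0.576.

X = 0.576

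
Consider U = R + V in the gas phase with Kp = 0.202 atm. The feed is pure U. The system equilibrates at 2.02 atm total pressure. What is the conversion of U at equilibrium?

Basis: 1 mol U initially; let X = conversion of U. Extent ξ = X.
Mole table: n_U = 1 − X; n_R = X; n_V = X.
Total moles n_T = 1 + X.
With p_i = (n_i/n_T)P, Kp = p_R p_V / (p_U).
Setting this equal to 0.202 atm and taking the physical root (0 < X < 1) gives X = 0.302.

X = 0.302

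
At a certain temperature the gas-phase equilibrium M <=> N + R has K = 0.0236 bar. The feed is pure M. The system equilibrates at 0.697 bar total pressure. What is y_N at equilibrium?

y_N = 0.153

Basis: 1 mol M initially; let X = conversion of M. Extent ξ = X.
Mole table: n_M = 1 − X; n_N = X; n_R = X.
n_T = Σnᵢ = 1 + X.
y_i = n_i/n_T, p_i = y_i·P. K = p_N p_R / (p_M).
Substituting and setting equal to 0.0236 bar gives a polynomial in X; the root in (0,1) is X = 0.181.
Then n_N = 0.181, n_T = 1.18, so y_N = 0.153.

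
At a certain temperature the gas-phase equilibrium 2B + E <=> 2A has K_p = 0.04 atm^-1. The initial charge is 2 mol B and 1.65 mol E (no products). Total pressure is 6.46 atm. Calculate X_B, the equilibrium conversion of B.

X = 0.246

Take 2 mol B as basis and let X be its fractional conversion, so ξ = X.
At extent ξ: n_B = 2 − 2X; n_E = 1.65 − X; n_A = 2X.
Total moles n_T = 3.65 − X.
y_i = n_i/n_T, p_i = y_i·P. K_p = p_A^2 / (p_B^2 p_E).
Setting this equal to 0.04 atm^-1 and taking the physical root (0 < X < 1) gives X = 0.246.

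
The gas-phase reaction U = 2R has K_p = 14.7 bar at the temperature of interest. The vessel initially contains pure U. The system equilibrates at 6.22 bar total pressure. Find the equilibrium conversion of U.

X = 0.609

Basis: 1 mol U initially; let X = conversion of U. Extent ξ = X.
At extent ξ: n_U = 1 − X; n_R = 2X.
Total moles n_T = 1 + X.
y_i = n_i/n_T, p_i = y_i·P. K_p = p_R^2 / (p_U).
Substituting and setting equal to 14.7 bar gives a polynomial in X; the root in (0,1) is X = 0.609.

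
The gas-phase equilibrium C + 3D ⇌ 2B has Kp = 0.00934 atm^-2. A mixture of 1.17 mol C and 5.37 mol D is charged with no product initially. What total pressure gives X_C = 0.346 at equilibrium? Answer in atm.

Basis: 1.17 mol C initially; let X = conversion of C. Extent ξ = 1.17X.
At extent ξ: n_C = 1.17 − 1.17X; n_D = 5.37 − 3.51X; n_B = 2.34X.
n_T = Σnᵢ = 6.54 − 2.34X.
Kp = p_B^2 / (p_C p_D^3) with p_i = (n_i/n_T)·P.
At X = 0.346: the mole-fraction product g(X) = Π y_i^ν_i = 0.392. Since Kp = g(X)·P^{-2}, P = (g/Kp)^(1/2) = (0.392/0.00934)^(1/2) = 6.48 atm.

P = 6.48 atm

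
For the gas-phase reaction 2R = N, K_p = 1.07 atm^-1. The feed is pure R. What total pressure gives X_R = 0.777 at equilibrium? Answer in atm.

Basis: 1 mol R initially; let X = conversion of R. Extent ξ = 0.5X.
Moles: n_R = 1 − X; n_N = 0.5X.
n_T = Σnᵢ = 1 − 0.5X.
K_p = p_N / (p_R^2) with p_i = (n_i/n_T)·P.
At X = 0.777: the mole-fraction product g(X) = Π y_i^ν_i = 4.777. Since K_p = g(X)·P^{-1}, P = (g/K_p)^(1/1) = (4.777/1.07)^(1/1) = 4.46 atm.

P = 4.46 atm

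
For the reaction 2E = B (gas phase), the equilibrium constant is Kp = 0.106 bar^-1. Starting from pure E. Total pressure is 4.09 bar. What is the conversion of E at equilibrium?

X = 0.395

Basis: 1 mol E initially; let X = conversion of E. Extent ξ = 0.5X.
Mole table: n_E = 1 − X; n_B = 0.5X.
Total moles n_T = 1 − 0.5X.
Mole fractions y_i = n_i/n_T; Kp = p_B / (p_E^2) with p_i = y_i·P.
Setting this equal to 0.106 bar^-1 and taking the physical root (0 < X < 1) gives X = 0.395.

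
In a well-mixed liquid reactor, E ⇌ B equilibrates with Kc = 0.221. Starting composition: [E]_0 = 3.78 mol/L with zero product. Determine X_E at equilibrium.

X = 0.181

Let X = conversion of E; extent ξ = 3.78·X mol/L.
Concentrations: [E] = 3.78 − 3.78X; [B] = 3.78X.
Kc = [B] / ([E]).
Equating to 0.221: the physical root is X = 0.181.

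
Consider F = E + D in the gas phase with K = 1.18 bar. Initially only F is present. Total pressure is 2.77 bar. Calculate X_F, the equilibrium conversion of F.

X = 0.547

Take 1 mol F as basis and let X be its fractional conversion, so ξ = X.
Moles: n_F = 1 − X; n_E = X; n_D = X.
Summing: n_T = 1 + X.
With p_i = (n_i/n_T)P, K = p_E p_D / (p_F).
Equating to 1.18 bar and solving on 0 < X < 1: X = 0.547.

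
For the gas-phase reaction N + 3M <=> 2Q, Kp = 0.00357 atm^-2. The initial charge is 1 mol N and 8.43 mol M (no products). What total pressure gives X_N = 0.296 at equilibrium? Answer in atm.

Let X = conversion of N (basis 1 mol N); extent of reaction ξ = X.
Mole table: n_N = 1 − X; n_M = 8.43 − 3X; n_Q = 2X.
Total moles n_T = 9.43 − 2X.
Kp = p_Q^2 / (p_N p_M^3) with p_i = (n_i/n_T)·P.
At X = 0.296: the mole-fraction product g(X) = Π y_i^ν_i = 0.09064. Since Kp = g(X)·P^{-2}, P = (g/Kp)^(1/2) = (0.09064/0.00357)^(1/2) = 5.04 atm.

P = 5.04 atm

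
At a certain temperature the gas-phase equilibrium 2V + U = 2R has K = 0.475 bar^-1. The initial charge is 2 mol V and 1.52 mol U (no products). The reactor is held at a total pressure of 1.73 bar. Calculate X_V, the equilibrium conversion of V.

Basis: 2 mol V initially; let X = conversion of V. Extent ξ = X.
Species balance: n_V = 2 − 2X; n_U = 1.52 − X; n_R = 2X.
n_T = Σnᵢ = 3.52 − X.
Mole fractions y_i = n_i/n_T; K = p_R^2 / (p_V^2 p_U) with p_i = y_i·P.
Substituting and setting equal to 0.475 bar^-1 gives a polynomial in X; the root in (0,1) is X = 0.355.

X = 0.355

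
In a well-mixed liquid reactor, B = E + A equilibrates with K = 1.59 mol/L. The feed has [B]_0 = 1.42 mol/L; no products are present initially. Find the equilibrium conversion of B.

X = 0.637

Let X = conversion of B; extent ξ = 1.42·X mol/L.
Concentrations: [B] = 1.42 − 1.42X; [E] = 1.42X; [A] = 1.42X.
K = [E] [A] / ([B]).
Setting equal to 1.59 and solving for X on (0,1) gives X = 0.637.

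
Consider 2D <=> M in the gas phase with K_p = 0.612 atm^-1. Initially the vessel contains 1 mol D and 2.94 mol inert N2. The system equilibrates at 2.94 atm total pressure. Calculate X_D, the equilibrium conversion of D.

X = 0.375

Take 1 mol D as basis and let X be its fractional conversion, so ξ = 0.5X.
Species balance: n_D = 1 − X; n_M = 0.5X; n_I = 2.94 (inert).
Summing: n_T = 3.94 − 0.5X.
y_i = n_i/n_T, p_i = y_i·P. K_p = p_M / (p_D^2).
Setting this equal to 0.612 atm^-1 and taking the physical root (0 < X < 1) gives X = 0.375.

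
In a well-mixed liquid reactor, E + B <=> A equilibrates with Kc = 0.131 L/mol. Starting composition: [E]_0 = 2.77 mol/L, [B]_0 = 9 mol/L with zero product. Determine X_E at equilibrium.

X = 0.499

Let X = conversion of E; extent ξ = 2.77·X mol/L.
Concentrations: [E] = 2.77 − 2.77X; [B] = 9 − 2.77X; [A] = 2.77X.
Kc = [A] / ([E] [B]).
Solving Kc = 0.131 for X ∈ (0,1): X = 0.499.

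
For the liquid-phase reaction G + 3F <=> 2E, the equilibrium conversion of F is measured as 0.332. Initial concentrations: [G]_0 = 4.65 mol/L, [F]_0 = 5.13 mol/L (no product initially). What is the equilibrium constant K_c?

Let X = conversion of F.
Concentrations: [G] = 4.65 − 1.71X; [F] = 5.13 − 5.13X; [E] = 3.42X.
At X = 0.332: [G] = 4.08, [F] = 3.43, [E] = 1.14.
K_c = [E]^2 / ([G] [F]^3) = 0.00785 (mol/L)^-2.

K_c = 0.00785 (mol/L)^-2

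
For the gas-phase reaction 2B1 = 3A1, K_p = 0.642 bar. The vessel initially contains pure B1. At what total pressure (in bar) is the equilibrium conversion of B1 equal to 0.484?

Basis: 1 mol B1 initially; let X = conversion of B1. Extent ξ = 0.5X.
Mole table: n_B1 = 1 − X; n_A1 = 1.5X.
Summing: n_T = 1 + 0.5X.
K_p = p_A1^3 / (p_B1^2) with p_i = (n_i/n_T)·P.
At X = 0.484: the mole-fraction product g(X) = Π y_i^ν_i = 1.157. Since K_p = g(X)·P^{1}, P = (K_p/g)^(1/1) = (0.642/1.157)^(1/1) = 0.555 bar.

P = 0.555 bar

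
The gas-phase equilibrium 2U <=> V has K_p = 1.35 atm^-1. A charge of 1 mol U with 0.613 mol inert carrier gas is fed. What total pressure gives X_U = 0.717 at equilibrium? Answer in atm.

P = 4.16 atm

Take 1 mol U as basis and let X be its fractional conversion, so ξ = 0.5X.
Mole table: n_U = 1 − X; n_V = 0.5X; n_I = 0.613 (inert).
Total moles n_T = 1.61 − 0.5X.
K_p = p_V / (p_U^2) with p_i = (n_i/n_T)·P.
At X = 0.717: the mole-fraction product g(X) = Π y_i^ν_i = 5.615. Since K_p = g(X)·P^{-1}, P = (g/K_p)^(1/1) = (5.615/1.35)^(1/1) = 4.16 atm.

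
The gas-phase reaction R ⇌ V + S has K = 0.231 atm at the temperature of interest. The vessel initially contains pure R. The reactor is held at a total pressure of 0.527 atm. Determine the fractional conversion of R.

X = 0.552

Basis: 1 mol R initially; let X = conversion of R. Extent ξ = X.
Mole table: n_R = 1 − X; n_V = X; n_S = X.
Total moles n_T = 1 + X.
Mole fractions y_i = n_i/n_T; K = p_V p_S / (p_R) with p_i = y_i·P.
Equating to 0.231 atm and solving on 0 < X < 1: X = 0.552.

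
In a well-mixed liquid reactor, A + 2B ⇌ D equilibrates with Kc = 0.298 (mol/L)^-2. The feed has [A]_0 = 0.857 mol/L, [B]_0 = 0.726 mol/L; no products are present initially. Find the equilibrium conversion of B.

Let X = conversion of B; extent ξ = 0.726X/2 mol/L.
Concentrations: [A] = 0.857 − 0.363X; [B] = 0.726 − 0.726X; [D] = 0.363X.
Kc = [D] / ([A] [B]^2).
Setting equal to 0.298 and solving for X on (0,1) gives X = 0.211.

X = 0.211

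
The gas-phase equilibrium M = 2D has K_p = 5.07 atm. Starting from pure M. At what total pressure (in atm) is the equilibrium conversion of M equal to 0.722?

Take 1 mol M as basis and let X be its fractional conversion, so ξ = X.
At extent ξ: n_M = 1 − X; n_D = 2X.
n_T = Σnᵢ = 1 + X.
K_p = p_D^2 / (p_M) with p_i = (n_i/n_T)·P.
At X = 0.722: the mole-fraction product g(X) = Π y_i^ν_i = 4.356. Since K_p = g(X)·P^{1}, P = (K_p/g)^(1/1) = (5.07/4.356)^(1/1) = 1.16 atm.

P = 1.16 atm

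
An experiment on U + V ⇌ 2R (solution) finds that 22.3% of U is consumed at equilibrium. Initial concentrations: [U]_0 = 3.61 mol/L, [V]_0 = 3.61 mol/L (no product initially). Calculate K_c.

K_c = 0.329

Let X = conversion of U.
Concentrations: [U] = 3.61 − 3.61X; [V] = 3.61 − 3.61X; [R] = 7.22X.
At X = 0.223: [U] = 2.8, [V] = 2.8, [R] = 1.61.
K_c = [R]^2 / ([U] [V]) = 0.329.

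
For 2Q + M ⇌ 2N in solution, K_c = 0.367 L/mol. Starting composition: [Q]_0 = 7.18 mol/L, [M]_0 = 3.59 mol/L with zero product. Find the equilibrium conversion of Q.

Let X = conversion of Q; extent ξ = 7.18X/2 mol/L.
Concentrations: [Q] = 7.18 − 7.18X; [M] = 3.59 − 3.59X; [N] = 7.18X.
K_c = [N]^2 / ([Q]^2 [M]).
Solving K_c = 0.367 for X ∈ (0,1): X = 0.458.

X = 0.458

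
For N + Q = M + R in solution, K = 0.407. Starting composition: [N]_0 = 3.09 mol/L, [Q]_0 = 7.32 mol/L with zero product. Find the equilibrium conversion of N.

Let X = conversion of N; extent ξ = 3.09·X mol/L.
Concentrations: [N] = 3.09 − 3.09X; [Q] = 7.32 − 3.09X; [M] = 3.09X; [R] = 3.09X.
K = [M] [R] / ([N] [Q]).
Equating to 0.407: the physical root is X = 0.565.

X = 0.565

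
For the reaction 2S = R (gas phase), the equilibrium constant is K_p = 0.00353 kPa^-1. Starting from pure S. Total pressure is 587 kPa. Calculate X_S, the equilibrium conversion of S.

Basis: 1 mol S initially; let X = conversion of S. Extent ξ = 0.5X.
Species balance: n_S = 1 − X; n_R = 0.5X.
n_T = Σnᵢ = 1 − 0.5X.
Mole fractions y_i = n_i/n_T; K_p = p_R / (p_S^2) with p_i = y_i·P.
Setting this equal to 0.00353 kPa^-1 and taking the physical root (0 < X < 1) gives X = 0.672.

X = 0.672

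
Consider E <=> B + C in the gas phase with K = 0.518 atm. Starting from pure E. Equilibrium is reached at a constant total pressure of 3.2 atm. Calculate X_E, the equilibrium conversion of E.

Take 1 mol E as basis and let X be its fractional conversion, so ξ = X.
Moles: n_E = 1 − X; n_B = X; n_C = X.
Summing: n_T = 1 + X.
Mole fractions y_i = n_i/n_T; K = p_B p_C / (p_E) with p_i = y_i·P.
This yields a degree-2 equation in X; solving on (0,1), X = 0.373.

X = 0.373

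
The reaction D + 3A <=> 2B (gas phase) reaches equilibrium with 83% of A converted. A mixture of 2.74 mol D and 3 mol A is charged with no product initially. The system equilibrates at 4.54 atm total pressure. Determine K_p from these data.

K_p = 8.78 atm^-2

Let X = conversion of A (basis 3 mol A); extent of reaction ξ = X.
At extent ξ: n_D = 2.74 − X; n_A = 3 − 3X; n_B = 2X.
Total moles n_T = 5.74 − 2X.
At X = 0.83: n_D = 1.91, n_A = 0.51, n_B = 1.66, n_T = 4.08.
p_i = (n_i/n_T)·P. K_p = p_B^2 / (p_D p_A^3) = 8.78 atm^-2.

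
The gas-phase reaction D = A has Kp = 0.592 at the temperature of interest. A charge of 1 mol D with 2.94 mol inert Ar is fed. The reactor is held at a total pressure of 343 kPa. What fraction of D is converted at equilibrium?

Basis: 1 mol D initially; let X = conversion of D. Extent ξ = X.
At extent ξ: n_D = 1 − X; n_A = X; n_I = 2.94 (inert).
n_T stays at 3.94 (no change in mole number).
y_i = n_i/n_T, p_i = y_i·P. Kp = p_A / (p_D).
This yields a degree-1 equation in X; solving on (0,1), X = 0.372.

X = 0.372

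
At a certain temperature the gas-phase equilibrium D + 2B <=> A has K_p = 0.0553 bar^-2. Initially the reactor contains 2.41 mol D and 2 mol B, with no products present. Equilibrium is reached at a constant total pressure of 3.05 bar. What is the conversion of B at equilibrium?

Let X = conversion of B (basis 2 mol B); extent of reaction ξ = X.
At extent ξ: n_D = 2.41 − X; n_B = 2 − 2X; n_A = X.
Total moles n_T = 4.41 − 2X.
y_i = n_i/n_T, p_i = y_i·P. K_p = p_A / (p_D p_B^2).
Equating to 0.0553 bar^-2 and solving on 0 < X < 1: X = 0.186.

X = 0.186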